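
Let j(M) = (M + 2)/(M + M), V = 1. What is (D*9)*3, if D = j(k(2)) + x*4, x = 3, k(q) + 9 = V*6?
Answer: 657/2 ≈ 328.50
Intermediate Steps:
k(q) = -3 (k(q) = -9 + 1*6 = -9 + 6 = -3)
j(M) = (2 + M)/(2*M) (j(M) = (2 + M)/((2*M)) = (2 + M)*(1/(2*M)) = (2 + M)/(2*M))
D = 73/6 (D = (½)*(2 - 3)/(-3) + 3*4 = (½)*(-⅓)*(-1) + 12 = ⅙ + 12 = 73/6 ≈ 12.167)
(D*9)*3 = ((73/6)*9)*3 = (219/2)*3 = 657/2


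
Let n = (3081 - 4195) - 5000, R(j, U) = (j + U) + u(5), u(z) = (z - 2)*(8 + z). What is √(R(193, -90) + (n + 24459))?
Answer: √18487 ≈ 135.97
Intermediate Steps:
u(z) = (-2 + z)*(8 + z)
R(j, U) = 39 + U + j (R(j, U) = (j + U) + (-16 + 5² + 6*5) = (U + j) + (-16 + 25 + 30) = (U + j) + 39 = 39 + U + j)
n = -6114 (n = -1114 - 5000 = -6114)
√(R(193, -90) + (n + 24459)) = √((39 - 90 + 193) + (-6114 + 24459)) = √(142 + 18345) = √18487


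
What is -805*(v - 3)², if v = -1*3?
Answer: -28980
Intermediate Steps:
v = -3
-805*(v - 3)² = -805*(-3 - 3)² = -805*(-6)² = -805*36 = -28980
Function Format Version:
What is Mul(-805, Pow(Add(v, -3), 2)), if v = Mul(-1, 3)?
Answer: -28980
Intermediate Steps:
v = -3
Mul(-805, Pow(Add(v, -3), 2)) = Mul(-805, Pow(Add(-3, -3), 2)) = Mul(-805, Pow(-6, 2)) = Mul(-805, 36) = -28980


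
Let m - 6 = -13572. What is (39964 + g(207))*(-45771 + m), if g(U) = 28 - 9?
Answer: -2372471271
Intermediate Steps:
g(U) = 19
m = -13566 (m = 6 - 13572 = -13566)
(39964 + g(207))*(-45771 + m) = (39964 + 19)*(-45771 - 13566) = 39983*(-59337) = -2372471271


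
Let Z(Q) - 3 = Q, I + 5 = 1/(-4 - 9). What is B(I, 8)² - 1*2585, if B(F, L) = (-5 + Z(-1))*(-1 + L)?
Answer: -2144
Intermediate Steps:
I = -66/13 (I = -5 + 1/(-4 - 9) = -5 + 1/(-13) = -5 - 1/13 = -66/13 ≈ -5.0769)
Z(Q) = 3 + Q
B(F, L) = 3 - 3*L (B(F, L) = (-5 + (3 - 1))*(-1 + L) = (-5 + 2)*(-1 + L) = -3*(-1 + L) = 3 - 3*L)
B(I, 8)² - 1*2585 = (3 - 3*8)² - 1*2585 = (3 - 24)² - 2585 = (-21)² - 2585 = 441 - 2585 = -2144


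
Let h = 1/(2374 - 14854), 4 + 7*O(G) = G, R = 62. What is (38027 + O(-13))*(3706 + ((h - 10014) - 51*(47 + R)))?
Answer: -3285009671141/7280 ≈ -4.5124e+8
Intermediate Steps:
O(G) = -4/7 + G/7
h = -1/12480 (h = 1/(-12480) = -1/12480 ≈ -8.0128e-5)
(38027 + O(-13))*(3706 + ((h - 10014) - 51*(47 + R))) = (38027 + (-4/7 + (⅐)*(-13)))*(3706 + ((-1/12480 - 10014) - 51*(47 + 62))) = (38027 + (-4/7 - 13/7))*(3706 + (-124974721/12480 - 51*109)) = (38027 - 17/7)*(3706 + (-124974721/12480 - 5559)) = 266172*(3706 - 194351041/12480)/7 = (266172/7)*(-148100161/12480) = -3285009671141/7280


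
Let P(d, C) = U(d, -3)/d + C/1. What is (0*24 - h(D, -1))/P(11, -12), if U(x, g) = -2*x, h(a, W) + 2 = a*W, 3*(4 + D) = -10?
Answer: 8/21 ≈ 0.38095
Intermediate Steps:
D = -22/3 (D = -4 + (⅓)*(-10) = -4 - 10/3 = -22/3 ≈ -7.3333)
h(a, W) = -2 + W*a (h(a, W) = -2 + a*W = -2 + W*a)
P(d, C) = -2 + C (P(d, C) = (-2*d)/d + C/1 = -2 + C*1 = -2 + C)
(0*24 - h(D, -1))/P(11, -12) = (0*24 - (-2 - 1*(-22/3)))/(-2 - 12) = (0 - (-2 + 22/3))/(-14) = (0 - 1*16/3)*(-1/14) = (0 - 16/3)*(-1/14) = -16/3*(-1/14) = 8/21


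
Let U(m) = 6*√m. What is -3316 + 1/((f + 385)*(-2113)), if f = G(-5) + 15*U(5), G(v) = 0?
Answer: -150959523937/45524585 + 18*√5/45524585 ≈ -3316.0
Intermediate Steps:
f = 90*√5 (f = 0 + 15*(6*√5) = 0 + 90*√5 = 90*√5 ≈ 201.25)
-3316 + 1/((f + 385)*(-2113)) = -3316 + 1/((90*√5 + 385)*(-2113)) = -3316 - 1/2113/(385 + 90*√5) = -3316 - 1/(2113*(385 + 90*√5))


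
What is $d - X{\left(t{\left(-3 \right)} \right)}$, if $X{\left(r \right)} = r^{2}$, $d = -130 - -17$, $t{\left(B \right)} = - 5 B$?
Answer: $-338$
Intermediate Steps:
$d = -113$ ($d = -130 + 17 = -113$)
$d - X{\left(t{\left(-3 \right)} \right)} = -113 - \left(\left(-5\right) \left(-3\right)\right)^{2} = -113 - 15^{2} = -113 - 225 = -338$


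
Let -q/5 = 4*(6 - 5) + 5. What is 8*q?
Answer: -360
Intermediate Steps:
q = -45 (q = -5*(4*(6 - 5) + 5) = -5*(4*1 + 5) = -5*(4 + 5) = -5*9 = -45)
8*q = 8*(-45) = -360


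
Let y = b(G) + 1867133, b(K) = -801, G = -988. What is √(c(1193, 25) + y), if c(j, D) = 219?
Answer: √1866551 ≈ 1366.2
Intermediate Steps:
y = 1866332 (y = -801 + 1867133 = 1866332)
√(c(1193, 25) + y) = √(219 + 1866332) = √1866551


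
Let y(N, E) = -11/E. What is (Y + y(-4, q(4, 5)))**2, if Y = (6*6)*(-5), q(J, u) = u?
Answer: 829921/25 ≈ 33197.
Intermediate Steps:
Y = -180 (Y = 36*(-5) = -180)
(Y + y(-4, q(4, 5)))**2 = (-180 - 11/5)**2 = (-911/5)**2 = 829921/25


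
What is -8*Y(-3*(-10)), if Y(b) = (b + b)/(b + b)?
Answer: -8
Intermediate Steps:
Y(b) = 1 (Y(b) = (2*b)/((2*b)) = (2*b)*(1/(2*b)) = 1)
-8*Y(-3*(-10)) = -8*1 = -8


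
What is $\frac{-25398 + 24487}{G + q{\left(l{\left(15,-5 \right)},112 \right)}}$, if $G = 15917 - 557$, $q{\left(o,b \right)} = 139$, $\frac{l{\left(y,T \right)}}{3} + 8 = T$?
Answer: $- \frac{911}{15499} \approx -0.058778$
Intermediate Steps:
$l{\left(y,T \right)} = -24 + 3 T$
$G = 15360$ ($G = 15917 - 557 = 15360$)
$\frac{-25398 + 24487}{G + q{\left(l{\left(15,-5 \right)},112 \right)}} = \frac{-25398 + 24487}{15360 + 139} = - \frac{911}{15499}$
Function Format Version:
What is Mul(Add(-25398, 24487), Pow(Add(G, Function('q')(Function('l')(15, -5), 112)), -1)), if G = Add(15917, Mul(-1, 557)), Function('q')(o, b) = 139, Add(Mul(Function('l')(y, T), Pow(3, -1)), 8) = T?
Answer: Rational(-911, 15499) ≈ -0.058778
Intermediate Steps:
Function('l')(y, T) = Add(-24, Mul(3, T))
G = 15360 (G = Add(15917, -557) = 15360)
Mul(Add(-25398, 24487), Pow(Add(G, Function('q')(Function('l')(15, -5), 112)), -1)) = Mul(Add(-25398, 24487), Pow(Add(15360, 139), -1)) = Mul(-911, Pow(15499, -1)) = Mul(-911, Rational(1, 15499)) = Rational(-911, 15499)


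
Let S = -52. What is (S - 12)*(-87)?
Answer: 5568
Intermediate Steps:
(S - 12)*(-87) = (-52 - 12)*(-87) = -64*(-87) = 5568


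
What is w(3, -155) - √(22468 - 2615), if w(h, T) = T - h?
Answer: -158 - √19853 ≈ -298.90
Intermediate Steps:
w(3, -155) - √(22468 - 2615) = (-155 - 1*3) - √(22468 - 2615) = (-155 - 3) - √19853 = -158 - √19853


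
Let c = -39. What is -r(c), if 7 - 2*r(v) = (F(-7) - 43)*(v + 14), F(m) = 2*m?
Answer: 709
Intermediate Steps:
r(v) = 805/2 + 57*v/2 (r(v) = 7/2 - (2*(-7) - 43)*(v + 14)/2 = 7/2 - (-14 - 43)*(14 + v)/2 = 7/2 - (-57)*(14 + v)/2 = 7/2 - (-798 - 57*v)/2 = 7/2 + (399 + 57*v/2) = 805/2 + 57*v/2)
-r(c) = -(805/2 + (57/2)*(-39)) = -(805/2 - 2223/2) = -1*(-709) = 709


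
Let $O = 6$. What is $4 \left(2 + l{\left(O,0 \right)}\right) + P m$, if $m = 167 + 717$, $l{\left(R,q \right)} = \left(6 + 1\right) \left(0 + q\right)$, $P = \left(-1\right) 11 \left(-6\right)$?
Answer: $58352$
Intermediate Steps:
$P = 66$ ($P = \left(-11\right) \left(-6\right) = 66$)
$l{\left(R,q \right)} = 7 q$
$m = 884$
$4 \left(2 + l{\left(O,0 \right)}\right) + P m = 4 \left(2 + 7 \cdot 0\right) + 66 \cdot 884 = 4 \left(2 + 0\right) + 58344 = 4 \cdot 2 + 58344 = 8 + 58344 = 58352$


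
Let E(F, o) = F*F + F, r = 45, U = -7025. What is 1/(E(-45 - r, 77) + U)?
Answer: 1/985 ≈ 0.0010152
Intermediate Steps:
E(F, o) = F + F² (E(F, o) = F² + F = F + F²)
1/(E(-45 - r, 77) + U) = 1/((-45 - 1*45)*(1 + (-45 - 1*45)) - 7025) = 1/((-45 - 45)*(1 + (-45 - 45)) - 7025) = 1/(-90*(1 - 90) - 7025) = 1/(-90*(-89) - 7025) = 1/(8010 - 7025) = 1/985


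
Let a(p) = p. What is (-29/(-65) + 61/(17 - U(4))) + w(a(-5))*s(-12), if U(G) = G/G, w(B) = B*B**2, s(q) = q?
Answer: 1564429/1040 ≈ 1504.3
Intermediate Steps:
w(B) = B**3
U(G) = 1
(-29/(-65) + 61/(17 - U(4))) + w(a(-5))*s(-12) = (-29/(-65) + 61/(17 - 1*1)) + (-5)**3*(-12) = (-29*(-1/65) + 61/(17 - 1)) - 125*(-12) = (29/65 + 61/16) + 1500 = 4429/1040 + 1500 = 1564429/1040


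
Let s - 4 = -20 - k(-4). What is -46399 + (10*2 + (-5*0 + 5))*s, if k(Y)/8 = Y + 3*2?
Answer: -47199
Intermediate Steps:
k(Y) = 48 + 8*Y (k(Y) = 8*(Y + 3*2) = 8*(Y + 6) = 8*(6 + Y) = 48 + 8*Y)
s = -32 (s = 4 + (-20 - (48 + 8*(-4))) = 4 + (-20 - (48 - 32)) = 4 + (-20 - 1*16) = 4 + (-20 - 16) = 4 - 36 = -32)
-46399 + (10*2 + (-5*0 + 5))*s = -46399 + (10*2 + (-5*0 + 5))*(-32) = -46399 + (20 + (0 + 5))*(-32) = -46399 + (20 + 5)*(-32) = -46399 + 25*(-32) = -46399 - 800 = -47199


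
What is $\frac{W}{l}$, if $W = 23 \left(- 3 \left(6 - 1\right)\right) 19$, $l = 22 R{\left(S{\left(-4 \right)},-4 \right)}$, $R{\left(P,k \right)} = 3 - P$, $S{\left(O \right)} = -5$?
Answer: $- \frac{6555}{176} \approx -37.244$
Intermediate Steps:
$l = 176$ ($l = 22 \left(3 - -5\right) = 22 \left(3 + 5\right) = 22 \cdot 8 = 176$)
$W = -6555$ ($W = 23 \left(\left(-3\right) 5\right) 19 = 23 \left(-15\right) 19 = \left(-345\right) 19 = -6555$)
$\frac{W}{l} = - \frac{6555}{176}$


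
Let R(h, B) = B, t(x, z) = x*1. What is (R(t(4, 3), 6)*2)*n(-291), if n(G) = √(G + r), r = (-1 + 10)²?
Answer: 12*I*√210 ≈ 173.9*I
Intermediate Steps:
r = 81 (r = 9² = 81)
t(x, z) = x
n(G) = √(81 + G) (n(G) = √(G + 81) = √(81 + G))
(R(t(4, 3), 6)*2)*n(-291) = (6*2)*√(81 - 291) = 12*√(-210) = 12*(I*√210) = 12*I*√210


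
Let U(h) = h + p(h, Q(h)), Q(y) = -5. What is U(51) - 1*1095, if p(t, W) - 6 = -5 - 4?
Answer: -1047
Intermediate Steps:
p(t, W) = -3 (p(t, W) = 6 + (-5 - 4) = 6 - 9 = -3)
U(h) = -3 + h (U(h) = h - 3 = -3 + h)
U(51) - 1*1095 = (-3 + 51) - 1*1095 = 48 - 1095 = -1047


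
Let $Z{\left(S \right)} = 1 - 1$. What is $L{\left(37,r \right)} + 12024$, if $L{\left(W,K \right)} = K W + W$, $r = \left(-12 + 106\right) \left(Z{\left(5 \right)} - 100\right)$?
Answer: $-335739$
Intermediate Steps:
$Z{\left(S \right)} = 0$ ($Z{\left(S \right)} = 1 - 1 = 0$)
$r = -9400$ ($r = \left(-12 + 106\right) \left(0 - 100\right) = 94 \left(-100\right) = -9400$)
$L{\left(W,K \right)} = W + K W$
$L{\left(37,r \right)} + 12024 = 37 \left(1 - 9400\right) + 12024 = 37 \left(-9399\right) + 12024 = -347763 + 12024 = -335739$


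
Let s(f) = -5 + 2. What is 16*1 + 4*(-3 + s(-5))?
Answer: -8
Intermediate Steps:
s(f) = -3
16*1 + 4*(-3 + s(-5)) = 16*1 + 4*(-3 - 3) = 16 + 4*(-6) = 16 - 24 = -8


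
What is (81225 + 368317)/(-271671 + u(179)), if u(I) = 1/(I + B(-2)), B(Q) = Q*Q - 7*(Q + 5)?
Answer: -72825804/44010701 ≈ -1.6547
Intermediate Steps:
B(Q) = -35 + Q² - 7*Q (B(Q) = Q² - 7*(5 + Q) = Q² + (-35 - 7*Q) = -35 + Q² - 7*Q)
u(I) = 1/(-17 + I) (u(I) = 1/(I + (-35 + (-2)² - 7*(-2))) = 1/(I + (-35 + 4 + 14)) = 1/(I - 17) = 1/(-17 + I))
(81225 + 368317)/(-271671 + u(179)) = (81225 + 368317)/(-271671 + 1/(-17 + 179)) = 449542/(-271671 + 1/162) = 449542/(-44010701/162) = 449542*(-162/44010701) = -72825804/44010701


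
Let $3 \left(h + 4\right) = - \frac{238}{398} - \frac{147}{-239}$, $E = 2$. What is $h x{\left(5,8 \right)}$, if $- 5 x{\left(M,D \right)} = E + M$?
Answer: $\frac{797888}{142683} \approx 5.592$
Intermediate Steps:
$x{\left(M,D \right)} = - \frac{2}{5} - \frac{M}{5}$ ($x{\left(M,D \right)} = - \frac{2 + M}{5} = - \frac{2}{5} - \frac{M}{5}$)
$h = - \frac{569920}{142683}$ ($h = -4 + \frac{- \frac{238}{398} - \frac{147}{-239}}{3} = -4 + \frac{\left(-238\right) \frac{1}{398} - - \frac{147}{239}}{3} = -4 + \frac{- \frac{119}{199} + \frac{147}{239}}{3} = -4 + \frac{1}{3} \cdot \frac{812}{47561} = -4 + \frac{812}{142683} = - \frac{569920}{142683} \approx -3.9943$)
$h x{\left(5,8 \right)} = - \frac{569920 \left(- \frac{2}{5} - 1\right)}{142683} = \left(- \frac{569920}{142683}\right) \left(- \frac{7}{5}\right) = \frac{797888}{142683}$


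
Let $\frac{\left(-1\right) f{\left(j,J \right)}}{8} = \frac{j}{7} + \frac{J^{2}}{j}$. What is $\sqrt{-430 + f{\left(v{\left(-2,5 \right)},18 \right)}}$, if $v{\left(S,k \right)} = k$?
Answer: $\frac{i \sqrt{1168790}}{35} \approx 30.889 i$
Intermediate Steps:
$f{\left(j,J \right)} = - \frac{8 j}{7} - \frac{8 J^{2}}{j}$ ($f{\left(j,J \right)} = - 8 \left(\frac{j}{7} + \frac{J^{2}}{j}\right) = - \frac{8 j}{7} - \frac{8 J^{2}}{j}$)
$\sqrt{-430 + f{\left(v{\left(-2,5 \right)},18 \right)}} = \sqrt{-430 - \left(\frac{40}{7} + \frac{8 \cdot 18^{2}}{5}\right)} = \sqrt{-430 - \left(\frac{40}{7} + 2592 \cdot \frac{1}{5}\right)} = \sqrt{-430 - \frac{18344}{35}} = \sqrt{- \frac{33394}{35}} = \frac{i \sqrt{1168790}}{35}$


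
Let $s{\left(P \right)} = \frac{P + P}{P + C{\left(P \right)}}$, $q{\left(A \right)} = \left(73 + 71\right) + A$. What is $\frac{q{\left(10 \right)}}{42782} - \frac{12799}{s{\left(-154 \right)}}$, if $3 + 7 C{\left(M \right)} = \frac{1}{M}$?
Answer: $- \frac{45578067447427}{7102325384} \approx -6417.3$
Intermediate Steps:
$C{\left(M \right)} = - \frac{3}{7} + \frac{1}{7 M}$
$q{\left(A \right)} = 144 + A$
$s{\left(P \right)} = \frac{2 P}{P + \frac{1 - 3 P}{7 P}}$ ($s{\left(P \right)} = \frac{P + P}{P + \frac{1 - 3 P}{7 P}} = \frac{2 P}{P + \frac{1 - 3 P}{7 P}}$)
$\frac{q{\left(10 \right)}}{42782} - \frac{12799}{s{\left(-154 \right)}} = \frac{144 + 10}{42782} - \frac{12799}{14 \left(-154\right)^{2} \frac{1}{1 - -462 + 7 \left(-154\right)^{2}}} = 154 \cdot \frac{1}{42782} - \frac{12799}{14 \cdot 23716 \frac{1}{1 + 462 + 7 \cdot 23716}} = \frac{77}{21391} - \frac{12799}{14 \cdot 23716 \frac{1}{1 + 462 + 166012}} = \frac{77}{21391} - \frac{12799}{14 \cdot 23716 \cdot \frac{1}{166475}} = \frac{77}{21391} - \frac{12799}{\frac{332024}{166475}} = \frac{77}{21391} - \frac{2130713525}{332024} = - \frac{45578067447427}{7102325384}$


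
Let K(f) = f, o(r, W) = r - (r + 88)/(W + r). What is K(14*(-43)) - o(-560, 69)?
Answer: -20150/491 ≈ -41.039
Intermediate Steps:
o(r, W) = r - (88 + r)/(W + r)
K(14*(-43)) - o(-560, 69) = 14*(-43) - (-88 + (-560)**2 - 1*(-560) + 69*(-560))/(69 - 560) = -602 - (-88 + 313600 + 560 - 38640)/(-491) = -602 - (-1)*275432/491 = -602 - 1*(-275432/491) = -602 + 275432/491 = -20150/491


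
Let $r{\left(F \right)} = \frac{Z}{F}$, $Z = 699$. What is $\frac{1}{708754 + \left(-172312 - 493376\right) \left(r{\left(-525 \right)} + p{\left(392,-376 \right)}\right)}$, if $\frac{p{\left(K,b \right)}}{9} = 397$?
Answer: $- \frac{175}{415958926946} \approx -4.2071 \cdot 10^{-10}$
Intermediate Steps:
$p{\left(K,b \right)} = 3573$ ($p{\left(K,b \right)} = 9 \cdot 397 = 3573$)
$r{\left(F \right)} = \frac{699}{F}$
$\frac{1}{708754 + \left(-172312 - 493376\right) \left(r{\left(-525 \right)} + p{\left(392,-376 \right)}\right)} = \frac{1}{708754 + \left(-172312 - 493376\right) \left(\frac{699}{-525} + 3573\right)} = \frac{1}{708754 - 665688 \left(699 \left(- \frac{1}{525}\right) + 3573\right)} = \frac{1}{708754 - 665688 \left(- \frac{233}{175} + 3573\right)} = \frac{1}{708754 - \frac{416082958896}{175}} = \frac{1}{- \frac{415958926946}{175}} = - \frac{175}{415958926946}$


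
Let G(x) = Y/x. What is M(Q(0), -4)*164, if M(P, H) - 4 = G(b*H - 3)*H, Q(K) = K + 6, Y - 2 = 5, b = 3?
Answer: 14432/15 ≈ 962.13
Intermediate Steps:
Y = 7 (Y = 2 + 5 = 7)
Q(K) = 6 + K
G(x) = 7/x
M(P, H) = 4 + 7*H/(-3 + 3*H) (M(P, H) = 4 + (7/(3*H - 3))*H = 4 + (7/(-3 + 3*H))*H = 4 + 7*H/(-3 + 3*H))
M(Q(0), -4)*164 = ((-12 + 19*(-4))/(3*(-1 - 4)))*164 = ((1/3)*(-12 - 76)/(-5))*164 = ((1/3)*(-1/5)*(-88))*164 = (88/15)*164 = 14432/15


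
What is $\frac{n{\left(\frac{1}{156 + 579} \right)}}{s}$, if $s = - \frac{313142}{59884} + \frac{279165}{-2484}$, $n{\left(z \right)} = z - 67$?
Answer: $\frac{203476011024}{357196965755} \approx 0.56965$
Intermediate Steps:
$n{\left(z \right)} = -67 + z$
$s = - \frac{1457946799}{12395988}$ ($s = \left(-313142\right) \frac{1}{59884} + 279165 \left(- \frac{1}{2484}\right) = - \frac{156571}{29942} - \frac{93055}{828} = - \frac{1457946799}{12395988} \approx -117.61$)
$\frac{n{\left(\frac{1}{156 + 579} \right)}}{s} = \frac{-67 + \frac{1}{156 + 579}}{- \frac{1457946799}{12395988}} = \left(-67 + \frac{1}{735}\right) \left(- \frac{12395988}{1457946799}\right) = \left(- \frac{49244}{735}\right) \left(- \frac{12395988}{1457946799}\right) = \frac{203476011024}{357196965755}$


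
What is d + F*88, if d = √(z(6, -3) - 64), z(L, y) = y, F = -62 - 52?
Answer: -10032 + I*√67 ≈ -10032.0 + 8.1853*I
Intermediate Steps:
F = -114
d = I*√67 (d = √(-3 - 64) = √(-67) = I*√67 ≈ 8.1853*I)
d + F*88 = I*√67 - 114*88 = I*√67 - 10032 = -10032 + I*√67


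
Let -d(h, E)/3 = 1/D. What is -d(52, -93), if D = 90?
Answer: 1/30 ≈ 0.033333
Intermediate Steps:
d(h, E) = -1/30 (d(h, E) = -3/90 = -3*1/90 = -1/30)
-d(52, -93) = -1*(-1/30) = 1/30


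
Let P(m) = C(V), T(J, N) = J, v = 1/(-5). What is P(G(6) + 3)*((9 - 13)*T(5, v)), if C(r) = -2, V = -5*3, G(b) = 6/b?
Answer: 40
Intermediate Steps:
v = -⅕ ≈ -0.20000
V = -15
P(m) = -2
P(G(6) + 3)*((9 - 13)*T(5, v)) = -2*(9 - 13)*5 = -(-8)*5 = -2*(-20) = 40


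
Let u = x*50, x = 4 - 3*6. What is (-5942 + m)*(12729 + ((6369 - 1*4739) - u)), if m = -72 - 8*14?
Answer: -92251434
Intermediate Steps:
x = -14 (x = 4 - 18 = -14)
m = -184 (m = -72 - 112 = -184)
u = -700 (u = -14*50 = -700)
(-5942 + m)*(12729 + ((6369 - 1*4739) - u)) = (-5942 - 184)*(12729 + ((6369 - 1*4739) - 1*(-700))) = -6126*(12729 + ((6369 - 4739) + 700)) = -6126*(12729 + (1630 + 700)) = -6126*(12729 + 2330) = -6126*15059 = -92251434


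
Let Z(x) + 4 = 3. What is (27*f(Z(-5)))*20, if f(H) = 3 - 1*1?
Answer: 1080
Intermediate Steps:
Z(x) = -1 (Z(x) = -4 + 3 = -1)
f(H) = 2 (f(H) = 3 - 1 = 2)
(27*f(Z(-5)))*20 = (27*2)*20 = 54*20 = 1080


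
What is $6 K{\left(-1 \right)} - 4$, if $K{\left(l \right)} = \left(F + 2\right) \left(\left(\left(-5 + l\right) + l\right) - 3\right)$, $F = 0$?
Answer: $-124$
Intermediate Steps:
$K{\left(l \right)} = -16 + 4 l$ ($K{\left(l \right)} = \left(0 + 2\right) \left(\left(\left(-5 + l\right) + l\right) - 3\right) = 2 \left(\left(-5 + 2 l\right) - 3\right) = 2 \left(-8 + 2 l\right) = -16 + 4 l$)
$6 K{\left(-1 \right)} - 4 = 6 \left(-16 + 4 \left(-1\right)\right) - 4 = 6 \left(-16 - 4\right) - 4 = 6 \left(-20\right) - 4 = -120 - 4 = -124$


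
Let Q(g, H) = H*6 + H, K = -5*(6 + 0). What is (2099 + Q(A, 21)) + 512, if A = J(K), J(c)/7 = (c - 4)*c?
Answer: 2758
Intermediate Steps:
K = -30 (K = -5*6 = -30)
J(c) = 7*c*(-4 + c) (J(c) = 7*((c - 4)*c) = 7*((-4 + c)*c) = 7*(c*(-4 + c)) = 7*c*(-4 + c))
A = 7140 (A = 7*(-30)*(-4 - 30) = 7*(-30)*(-34) = 7140)
Q(g, H) = 7*H (Q(g, H) = 6*H + H = 7*H)
(2099 + Q(A, 21)) + 512 = (2099 + 7*21) + 512 = (2099 + 147) + 512 = 2246 + 512 = 2758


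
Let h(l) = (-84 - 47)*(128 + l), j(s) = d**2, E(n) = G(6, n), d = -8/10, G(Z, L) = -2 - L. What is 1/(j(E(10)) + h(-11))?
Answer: -25/383159 ≈ -6.5247e-5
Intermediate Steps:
d = -4/5 (d = -8*1/10 = -4/5 ≈ -0.80000)
E(n) = -2 - n
j(s) = 16/25 (j(s) = (-4/5)**2 = 16/25)
h(l) = -16768 - 131*l (h(l) = -131*(128 + l) = -16768 - 131*l)
1/(j(E(10)) + h(-11)) = 1/(16/25 + (-16768 - 131*(-11))) = 1/(16/25 + (-16768 + 1441)) = 1/(16/25 - 15327) = 1/(-383159/25) = -25/383159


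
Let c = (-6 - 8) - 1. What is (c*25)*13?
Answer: -4875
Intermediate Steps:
c = -15 (c = -14 - 1 = -15)
(c*25)*13 = -15*25*13 = -375*13 = -4875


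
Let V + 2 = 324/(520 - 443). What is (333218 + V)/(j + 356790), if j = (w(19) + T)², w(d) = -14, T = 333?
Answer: 25657956/35308427 ≈ 0.72668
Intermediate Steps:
V = 170/77 (V = -2 + 324/(520 - 443) = -2 + 324/77 = 170/77 ≈ 2.2078)
j = 101761 (j = (-14 + 333)² = 319² = 101761)
(333218 + V)/(j + 356790) = (333218 + 170/77)/(101761 + 356790) = (25657956/77)/458551 = (25657956/77)*(1/458551) = 25657956/35308427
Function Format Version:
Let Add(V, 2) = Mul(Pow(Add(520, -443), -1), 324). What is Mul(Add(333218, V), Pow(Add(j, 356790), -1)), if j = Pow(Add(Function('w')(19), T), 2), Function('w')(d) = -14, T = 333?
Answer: Rational(25657956, 35308427) ≈ 0.72668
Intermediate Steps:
V = Rational(170, 77) (V = Add(-2, Mul(Pow(Add(520, -443), -1), 324)) = Add(-2, Mul(Pow(77, -1), 324)) = Add(-2, Mul(Rational(1, 77), 324)) = Add(-2, Rational(324, 77)) = Rational(170, 77) ≈ 2.2078)
j = 101761 (j = Pow(Add(-14, 333), 2) = Pow(319, 2) = 101761)
Mul(Add(333218, V), Pow(Add(j, 356790), -1)) = Mul(Add(333218, Rational(170, 77)), Pow(Add(101761, 356790), -1)) = Mul(Rational(25657956, 77), Pow(458551, -1)) = Mul(Rational(25657956, 77), Rational(1, 458551)) = Rational(25657956, 35308427)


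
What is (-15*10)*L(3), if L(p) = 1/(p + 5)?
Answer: -75/4 ≈ -18.750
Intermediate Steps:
L(p) = 1/(5 + p)
(-15*10)*L(3) = (-15*10)/(5 + 3) = -150/8 = -150*⅛ = -75/4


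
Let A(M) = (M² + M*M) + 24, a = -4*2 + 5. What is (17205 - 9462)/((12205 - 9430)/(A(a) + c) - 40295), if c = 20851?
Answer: -161774499/841880660 ≈ -0.19216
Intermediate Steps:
a = -3 (a = -8 + 5 = -3)
A(M) = 24 + 2*M² (A(M) = (M² + M²) + 24 = 2*M² + 24 = 24 + 2*M²)
(17205 - 9462)/((12205 - 9430)/(A(a) + c) - 40295) = (17205 - 9462)/((12205 - 9430)/((24 + 2*(-3)²) + 20851) - 40295) = 7743/(2775/((24 + 2*9) + 20851) - 40295) = 7743/(2775/((24 + 18) + 20851) - 40295) = 7743/(2775/(42 + 20851) - 40295) = 7743/(2775/20893 - 40295) = 7743/(-841880660/20893) = 7743*(-20893/841880660) = -161774499/841880660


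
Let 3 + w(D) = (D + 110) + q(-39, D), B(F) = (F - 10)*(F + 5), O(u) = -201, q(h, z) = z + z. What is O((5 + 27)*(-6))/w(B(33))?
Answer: -201/2729 ≈ -0.073653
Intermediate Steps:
q(h, z) = 2*z
B(F) = (-10 + F)*(5 + F)
w(D) = 107 + 3*D (w(D) = -3 + ((D + 110) + 2*D) = -3 + ((110 + D) + 2*D) = -3 + (110 + 3*D) = 107 + 3*D)
O((5 + 27)*(-6))/w(B(33)) = -201/(107 + 3*(-50 + 33**2 - 5*33)) = -201/(107 + 3*(-50 + 1089 - 165)) = -201/(107 + 3*874) = -201/(107 + 2622) = -201/2729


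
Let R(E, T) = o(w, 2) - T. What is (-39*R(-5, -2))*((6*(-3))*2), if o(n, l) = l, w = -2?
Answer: 5616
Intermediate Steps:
R(E, T) = 2 - T
(-39*R(-5, -2))*((6*(-3))*2) = (-39*(2 - 1*(-2)))*((6*(-3))*2) = (-39*(2 + 2))*(-18*2) = -39*4*(-36) = -156*(-36) = 5616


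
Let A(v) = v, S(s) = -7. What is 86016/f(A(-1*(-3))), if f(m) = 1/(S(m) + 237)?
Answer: 19783680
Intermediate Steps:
f(m) = 1/230 (f(m) = 1/(-7 + 237) = 1/230)
86016/f(A(-1*(-3))) = 86016/(1/230) = 86016*230 = 19783680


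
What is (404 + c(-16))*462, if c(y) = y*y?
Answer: 304920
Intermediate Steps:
c(y) = y²
(404 + c(-16))*462 = (404 + (-16)²)*462 = (404 + 256)*462 = 660*462 = 304920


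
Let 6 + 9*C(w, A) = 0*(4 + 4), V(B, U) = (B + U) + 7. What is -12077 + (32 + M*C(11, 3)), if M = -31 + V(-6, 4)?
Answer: -36083/3 ≈ -12028.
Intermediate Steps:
V(B, U) = 7 + B + U
M = -26 (M = -31 + (7 - 6 + 4) = -31 + 5 = -26)
C(w, A) = -⅔ (C(w, A) = -⅔ + (0*(4 + 4))/9 = -⅔ + (0*8)/9 = -⅔ + (⅑)*0 = -⅔ + 0 = -⅔)
-12077 + (32 + M*C(11, 3)) = -12077 + (32 - 26*(-⅔)) = -12077 + (32 + 52/3) = -12077 + 148/3 = -36083/3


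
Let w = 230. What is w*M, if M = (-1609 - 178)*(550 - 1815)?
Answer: 519927650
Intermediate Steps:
M = 2260555 (M = -1787*(-1265) = 2260555)
w*M = 230*2260555 = 519927650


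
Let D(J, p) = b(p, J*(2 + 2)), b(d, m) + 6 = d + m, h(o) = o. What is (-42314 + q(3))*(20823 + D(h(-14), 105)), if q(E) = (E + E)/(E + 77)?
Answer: -17658447181/20 ≈ -8.8292e+8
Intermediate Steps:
q(E) = 2*E/(77 + E) (q(E) = (2*E)/(77 + E) = 2*E/(77 + E))
b(d, m) = -6 + d + m (b(d, m) = -6 + (d + m) = -6 + d + m)
D(J, p) = -6 + p + 4*J (D(J, p) = -6 + p + J*(2 + 2) = -6 + p + J*4 = -6 + p + 4*J)
(-42314 + q(3))*(20823 + D(h(-14), 105)) = (-42314 + 2*3/(77 + 3))*(20823 + (-6 + 105 + 4*(-14))) = (-42314 + 2*3/80)*(20823 + (-6 + 105 - 56)) = (-42314 + 2*3*(1/80))*(20823 + 43) = (-42314 + 3/40)*20866 = -1692557/40*20866 = -17658447181/20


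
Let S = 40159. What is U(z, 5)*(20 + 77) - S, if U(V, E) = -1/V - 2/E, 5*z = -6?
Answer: -1203509/30 ≈ -40117.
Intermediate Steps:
z = -6/5 (z = (⅕)*(-6) = -6/5 ≈ -1.2000)
U(z, 5)*(20 + 77) - S = (-1/(-6/5) - 2/5)*(20 + 77) - 1*40159 = (-1*(-⅚) - 2*⅕)*97 - 40159 = (⅚ - ⅖)*97 - 40159 = (13/30)*97 - 40159 = 1261/30 - 40159 = -1203509/30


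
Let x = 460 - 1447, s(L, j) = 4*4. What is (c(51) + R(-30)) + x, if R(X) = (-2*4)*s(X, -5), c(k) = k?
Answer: -1064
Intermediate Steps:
s(L, j) = 16
R(X) = -128 (R(X) = -2*4*16 = -8*16 = -128)
x = -987
(c(51) + R(-30)) + x = (51 - 128) - 987 = -77 - 987 = -1064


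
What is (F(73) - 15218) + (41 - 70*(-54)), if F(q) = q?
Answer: -11324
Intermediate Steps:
(F(73) - 15218) + (41 - 70*(-54)) = (73 - 15218) + (41 - 70*(-54)) = -15145 + (41 + 3780) = -15145 + 3821 = -11324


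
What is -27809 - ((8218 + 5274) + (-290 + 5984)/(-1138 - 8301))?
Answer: -389834445/9439 ≈ -41300.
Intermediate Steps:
-27809 - ((8218 + 5274) + (-290 + 5984)/(-1138 - 8301)) = -27809 - (13492 + 5694/(-9439)) = -27809 - (13492 + 5694*(-1/9439)) = -27809 - (13492 - 5694/9439) = -27809 - 1*127345294/9439 = -27809 - 127345294/9439 = -389834445/9439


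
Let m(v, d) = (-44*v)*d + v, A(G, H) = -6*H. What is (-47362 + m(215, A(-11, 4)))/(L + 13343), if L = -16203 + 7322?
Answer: 179893/4462 ≈ 40.317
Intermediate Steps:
m(v, d) = v - 44*d*v (m(v, d) = -44*d*v + v = v - 44*d*v)
L = -8881
(-47362 + m(215, A(-11, 4)))/(L + 13343) = (-47362 + 215*(1 - (-264)*4))/(-8881 + 13343) = (-47362 + 215*(1 - 44*(-24)))/4462 = (-47362 + 215*(1 + 1056))*(1/4462) = (-47362 + 215*1057)*(1/4462) = (-47362 + 227255)*(1/4462) = 179893*(1/4462) = 179893/4462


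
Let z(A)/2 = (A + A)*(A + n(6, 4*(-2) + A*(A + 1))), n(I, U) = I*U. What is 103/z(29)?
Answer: 103/603316 ≈ 0.00017072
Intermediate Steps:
z(A) = 4*A*(-48 + A + 6*A*(1 + A)) (z(A) = 2*((A + A)*(A + 6*(4*(-2) + A*(A + 1)))) = 2*((2*A)*(A + 6*(-8 + A*(1 + A)))) = 2*((2*A)*(A + (-48 + 6*A*(1 + A)))) = 2*((2*A)*(-48 + A + 6*A*(1 + A))) = 2*(2*A*(-48 + A + 6*A*(1 + A))) = 4*A*(-48 + A + 6*A*(1 + A)))
103/z(29) = 103/((4*29*(-48 + 6*29² + 7*29))) = 103/((4*29*(-48 + 6*841 + 203))) = 103/((4*29*(-48 + 5046 + 203))) = 103/((4*29*5201)) = 103/603316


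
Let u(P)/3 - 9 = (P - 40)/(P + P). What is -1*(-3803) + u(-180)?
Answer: 22991/6 ≈ 3831.8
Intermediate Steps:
u(P) = 27 + 3*(-40 + P)/(2*P) (u(P) = 27 + 3*((P - 40)/(P + P)) = 27 + 3*((-40 + P)/((2*P))) = 27 + 3*((-40 + P)*(1/(2*P))) = 27 + 3*((-40 + P)/(2*P)) = 27 + 3*(-40 + P)/(2*P))
-1*(-3803) + u(-180) = -1*(-3803) + (57/2 - 60/(-180)) = 3803 + (57/2 - 60*(-1/180)) = 3803 + (57/2 + ⅓) = 3803 + 173/6 = 22991/6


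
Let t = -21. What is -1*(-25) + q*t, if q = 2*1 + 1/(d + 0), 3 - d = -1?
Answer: -89/4 ≈ -22.250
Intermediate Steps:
d = 4 (d = 3 - 1*(-1) = 3 + 1 = 4)
q = 9/4 (q = 2*1 + 1/(4 + 0) = 2 + 1/4 = 9/4 ≈ 2.2500)
-1*(-25) + q*t = -1*(-25) + (9/4)*(-21) = 25 - 189/4 = -89/4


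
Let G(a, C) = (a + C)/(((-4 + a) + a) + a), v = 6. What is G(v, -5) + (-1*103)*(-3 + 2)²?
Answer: -1441/14 ≈ -102.93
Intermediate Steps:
G(a, C) = (C + a)/(-4 + 3*a) (G(a, C) = (C + a)/((-4 + 2*a) + a) = (C + a)/(-4 + 3*a))
G(v, -5) + (-1*103)*(-3 + 2)² = (-5 + 6)/(-4 + 3*6) + (-1*103)*(-3 + 2)² = 1/(-4 + 18) - 103*(-1)² = 1/14 - 103*1 = (1/14)*1 - 103 = 1/14 - 103 = -1441/14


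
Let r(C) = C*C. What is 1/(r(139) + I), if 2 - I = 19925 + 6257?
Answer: -1/6859 ≈ -0.00014579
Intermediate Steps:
r(C) = C²
I = -26180 (I = 2 - (19925 + 6257) = 2 - 1*26182 = 2 - 26182 = -26180)
1/(r(139) + I) = 1/(139² - 26180) = 1/(19321 - 26180) = 1/(-6859) = -1/6859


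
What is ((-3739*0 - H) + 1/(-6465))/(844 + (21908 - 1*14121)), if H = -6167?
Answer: 39869654/55799415 ≈ 0.71452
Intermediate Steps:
((-3739*0 - H) + 1/(-6465))/(844 + (21908 - 1*14121)) = ((-3739*0 - 1*(-6167)) + 1/(-6465))/(844 + (21908 - 1*14121)) = ((0 + 6167) - 1/6465)/(844 + (21908 - 14121)) = (6167 - 1/6465)/(844 + 7787) = (39869654/6465)/8631 = (39869654/6465)*(1/8631) = 39869654/55799415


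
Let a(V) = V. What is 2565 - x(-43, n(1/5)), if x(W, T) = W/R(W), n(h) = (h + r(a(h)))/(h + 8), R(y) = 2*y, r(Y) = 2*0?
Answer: 5129/2 ≈ 2564.5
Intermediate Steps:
r(Y) = 0
n(h) = h/(8 + h) (n(h) = (h + 0)/(h + 8) = h/(8 + h))
x(W, T) = ½ (x(W, T) = W/((2*W)) = W*(1/(2*W)) = ½)
2565 - x(-43, n(1/5)) = 2565 - 1*½ = 2565 - ½ = 5129/2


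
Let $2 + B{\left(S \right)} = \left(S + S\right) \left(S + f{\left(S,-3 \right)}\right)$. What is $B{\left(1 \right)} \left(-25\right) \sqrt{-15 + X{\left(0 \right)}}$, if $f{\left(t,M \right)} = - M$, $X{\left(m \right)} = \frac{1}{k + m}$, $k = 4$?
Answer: $- 75 i \sqrt{59} \approx - 576.09 i$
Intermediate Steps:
$X{\left(m \right)} = \frac{1}{4 + m}$
$B{\left(S \right)} = -2 + 2 S \left(3 + S\right)$ ($B{\left(S \right)} = -2 + \left(S + S\right) \left(S - -3\right) = -2 + 2 S \left(S + 3\right) = -2 + 2 S \left(3 + S\right)$)
$B{\left(1 \right)} \left(-25\right) \sqrt{-15 + X{\left(0 \right)}} = \left(-2 + 2 \cdot 1^{2} + 6 \cdot 1\right) \left(-25\right) \sqrt{-15 + \frac{1}{4 + 0}} = \left(-2 + 2 \cdot 1 + 6\right) \left(-25\right) \sqrt{-15 + \frac{1}{4}} = \left(-2 + 2 + 6\right) \left(-25\right) \sqrt{-15 + \frac{1}{4}} = 6 \left(-25\right) \sqrt{- \frac{59}{4}} = - 150 \frac{i \sqrt{59}}{2} = - 75 i \sqrt{59}$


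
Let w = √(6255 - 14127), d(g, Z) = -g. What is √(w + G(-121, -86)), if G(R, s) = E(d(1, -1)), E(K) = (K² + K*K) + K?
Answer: √(1 + 8*I*√123) ≈ 6.6981 + 6.6231*I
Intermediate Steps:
E(K) = K + 2*K² (E(K) = (K² + K²) + K = 2*K² + K = K + 2*K²)
G(R, s) = 1 (G(R, s) = (-1*1)*(1 + 2*(-1*1)) = -(1 + 2*(-1)) = -(1 - 2) = -1*(-1) = 1)
w = 8*I*√123 (w = √(-7872) = 8*I*√123 ≈ 88.724*I)
√(w + G(-121, -86)) = √(8*I*√123 + 1) = √(1 + 8*I*√123)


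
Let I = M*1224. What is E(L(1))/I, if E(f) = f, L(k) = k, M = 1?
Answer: 1/1224 ≈ 0.00081699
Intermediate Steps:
I = 1224 (I = 1*1224 = 1224)
E(L(1))/I = 1/1224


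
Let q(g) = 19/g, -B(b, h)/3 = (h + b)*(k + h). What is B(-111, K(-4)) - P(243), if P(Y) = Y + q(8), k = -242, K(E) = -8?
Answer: -715963/8 ≈ -89495.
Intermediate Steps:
B(b, h) = -3*(-242 + h)*(b + h) (B(b, h) = -3*(h + b)*(-242 + h) = -3*(b + h)*(-242 + h) = -3*(-242 + h)*(b + h))
P(Y) = 19/8 + Y (P(Y) = Y + 19/8 = 19/8 + Y)
B(-111, K(-4)) - P(243) = (-3*(-8)² + 726*(-111) + 726*(-8) - 3*(-111)*(-8)) - (19/8 + 243) = (-3*64 - 80586 - 5808 - 2664) - 1*1963/8 = (-192 - 80586 - 5808 - 2664) - 1963/8 = -89250 - 1963/8 = -715963/8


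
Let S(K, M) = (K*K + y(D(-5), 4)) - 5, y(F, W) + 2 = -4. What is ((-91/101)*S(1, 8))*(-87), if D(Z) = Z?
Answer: -79170/101 ≈ -783.86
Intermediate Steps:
y(F, W) = -6 (y(F, W) = -2 - 4 = -6)
S(K, M) = -11 + K**2 (S(K, M) = (K*K - 6) - 5 = (K**2 - 6) - 5 = (-6 + K**2) - 5 = -11 + K**2)
((-91/101)*S(1, 8))*(-87) = ((-91/101)*(-11 + 1**2))*(-87) = ((-91*1/101)*(-11 + 1))*(-87) = -91/101*(-10)*(-87) = (910/101)*(-87) = -79170/101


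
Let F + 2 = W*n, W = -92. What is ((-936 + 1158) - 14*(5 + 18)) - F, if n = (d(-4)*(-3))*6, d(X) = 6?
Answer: -10034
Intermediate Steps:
n = -108 (n = (6*(-3))*6 = -18*6 = -108)
F = 9934 (F = -2 - 92*(-108) = -2 + 9936 = 9934)
((-936 + 1158) - 14*(5 + 18)) - F = ((-936 + 1158) - 14*(5 + 18)) - 1*9934 = (222 - 14*23) - 9934 = (222 - 322) - 9934 = -100 - 9934 = -10034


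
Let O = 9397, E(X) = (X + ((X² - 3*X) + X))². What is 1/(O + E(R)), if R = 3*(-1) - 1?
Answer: 1/9797 ≈ 0.00010207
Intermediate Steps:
R = -4 (R = -3 - 1 = -4)
E(X) = (X² - X)² (E(X) = (X + (X² - 2*X))² = (X² - X)²)
1/(O + E(R)) = 1/(9397 + (-4)²*(-1 - 4)²) = 1/(9397 + 16*(-5)²) = 1/(9397 + 16*25) = 1/(9397 + 400) = 1/9797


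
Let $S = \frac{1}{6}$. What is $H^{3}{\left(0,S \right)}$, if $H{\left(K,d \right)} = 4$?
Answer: $64$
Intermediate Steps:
$S = \frac{1}{6} \approx 0.16667$
$H^{3}{\left(0,S \right)} = 4^{3} = 64$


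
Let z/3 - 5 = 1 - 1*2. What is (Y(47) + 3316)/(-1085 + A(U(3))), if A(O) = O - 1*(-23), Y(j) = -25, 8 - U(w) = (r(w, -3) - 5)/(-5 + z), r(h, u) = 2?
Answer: -23037/7375 ≈ -3.1237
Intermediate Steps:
z = 12 (z = 15 + 3*(1 - 1*2) = 15 + 3*(1 - 2) = 15 + 3*(-1) = 15 - 3 = 12)
U(w) = 59/7 (U(w) = 8 - (2 - 5)/(-5 + 12) = 8 - (-3)/7 = 8 - 1*(-3/7) = 8 + 3/7 = 59/7)
A(O) = 23 + O (A(O) = O + 23 = 23 + O)
(Y(47) + 3316)/(-1085 + A(U(3))) = (-25 + 3316)/(-1085 + (23 + 59/7)) = 3291/(-1085 + 220/7) = 3291/(-7375/7) = 3291*(-7/7375) = -23037/7375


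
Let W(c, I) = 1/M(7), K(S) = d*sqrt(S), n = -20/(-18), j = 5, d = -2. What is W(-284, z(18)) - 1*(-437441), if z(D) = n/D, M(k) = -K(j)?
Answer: 437441 + sqrt(5)/10 ≈ 4.3744e+5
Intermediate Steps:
n = 10/9 (n = -20*(-1/18) = 10/9 ≈ 1.1111)
K(S) = -2*sqrt(S)
M(k) = 2*sqrt(5) (M(k) = -(-2)*sqrt(5) = 2*sqrt(5))
z(D) = 10/(9*D)
W(c, I) = sqrt(5)/10 (W(c, I) = 1/(2*sqrt(5)) = sqrt(5)/10)
W(-284, z(18)) - 1*(-437441) = sqrt(5)/10 - 1*(-437441) = sqrt(5)/10 + 437441 = 437441 + sqrt(5)/10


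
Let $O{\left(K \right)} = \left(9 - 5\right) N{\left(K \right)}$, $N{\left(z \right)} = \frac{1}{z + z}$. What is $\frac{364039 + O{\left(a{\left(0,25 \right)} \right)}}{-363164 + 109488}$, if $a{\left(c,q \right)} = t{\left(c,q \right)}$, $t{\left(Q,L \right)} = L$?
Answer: $- \frac{9100977}{6341900} \approx -1.4351$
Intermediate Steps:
$N{\left(z \right)} = \frac{1}{2 z}$
$a{\left(c,q \right)} = q$
$O{\left(K \right)} = \frac{2}{K}$ ($O{\left(K \right)} = \left(9 - 5\right) \frac{1}{2 K} = 4 \frac{1}{2 K} = \frac{2}{K}$)
$\frac{364039 + O{\left(a{\left(0,25 \right)} \right)}}{-363164 + 109488} = \frac{364039 + \frac{2}{25}}{-363164 + 109488} = \frac{364039 + 2 \cdot \frac{1}{25}}{-253676} = \left(364039 + \frac{2}{25}\right) \left(- \frac{1}{253676}\right) = \frac{9100977}{25} \left(- \frac{1}{253676}\right) = - \frac{9100977}{6341900}$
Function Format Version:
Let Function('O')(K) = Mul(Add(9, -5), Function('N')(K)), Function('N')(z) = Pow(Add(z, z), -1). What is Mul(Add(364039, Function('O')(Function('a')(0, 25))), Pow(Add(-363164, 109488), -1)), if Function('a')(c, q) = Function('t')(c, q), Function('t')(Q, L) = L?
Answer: Rational(-9100977, 6341900) ≈ -1.4351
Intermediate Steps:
Function('N')(z) = Mul(Rational(1, 2), Pow(z, -1)) (Function('N')(z) = Pow(Mul(2, z), -1) = Mul(Rational(1, 2), Pow(z, -1)))
Function('a')(c, q) = q
Function('O')(K) = Mul(2, Pow(K, -1)) (Function('O')(K) = Mul(Add(9, -5), Mul(Rational(1, 2), Pow(K, -1))) = Mul(4, Mul(Rational(1, 2), Pow(K, -1))) = Mul(2, Pow(K, -1)))
Mul(Add(364039, Function('O')(Function('a')(0, 25))), Pow(Add(-363164, 109488), -1)) = Mul(Add(364039, Mul(2, Pow(25, -1))), Pow(Add(-363164, 109488), -1)) = Mul(Add(364039, Mul(2, Rational(1, 25))), Pow(-253676, -1)) = Mul(Add(364039, Rational(2, 25)), Rational(-1, 253676)) = Mul(Rational(9100977, 25), Rational(-1, 253676)) = Rational(-9100977, 6341900)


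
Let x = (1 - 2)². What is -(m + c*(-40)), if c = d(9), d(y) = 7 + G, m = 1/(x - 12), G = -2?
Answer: 2201/11 ≈ 200.09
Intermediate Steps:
x = 1 (x = (-1)² = 1)
m = -1/11 (m = 1/(1 - 12) = 1/(-11) = -1/11 ≈ -0.090909)
d(y) = 5 (d(y) = 7 - 2 = 5)
c = 5
-(m + c*(-40)) = -(-1/11 + 5*(-40)) = -(-1/11 - 200) = -1*(-2201/11) = 2201/11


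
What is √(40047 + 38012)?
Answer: √78059 ≈ 279.39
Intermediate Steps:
√(40047 + 38012) = √78059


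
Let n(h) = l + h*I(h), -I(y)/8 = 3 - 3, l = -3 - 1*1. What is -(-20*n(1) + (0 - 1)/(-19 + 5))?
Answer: -1121/14 ≈ -80.071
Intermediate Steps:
l = -4 (l = -3 - 1 = -4)
I(y) = 0 (I(y) = -8*(3 - 3) = -8*0 = 0)
n(h) = -4 (n(h) = -4 + h*0 = -4 + 0 = -4)
-(-20*n(1) + (0 - 1)/(-19 + 5)) = -(-20*(-4) + (0 - 1)/(-19 + 5)) = -(80 - 1/(-14)) = -(80 - 1*(-1/14)) = -(80 + 1/14) = -1*1121/14 = -1121/14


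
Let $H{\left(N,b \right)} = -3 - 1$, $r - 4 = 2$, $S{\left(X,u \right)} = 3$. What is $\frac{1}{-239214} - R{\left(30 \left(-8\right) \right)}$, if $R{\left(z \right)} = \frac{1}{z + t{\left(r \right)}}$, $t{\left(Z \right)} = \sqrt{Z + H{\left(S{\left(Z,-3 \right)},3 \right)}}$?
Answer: $\frac{28676881}{6889123986} + \frac{\sqrt{2}}{57598} \approx 0.0041872$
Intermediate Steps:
$r = 6$ ($r = 4 + 2 = 6$)
$H{\left(N,b \right)} = -4$ ($H{\left(N,b \right)} = -3 - 1 = -4$)
$t{\left(Z \right)} = \sqrt{-4 + Z}$ ($t{\left(Z \right)} = \sqrt{Z - 4} = \sqrt{-4 + Z}$)
$R{\left(z \right)} = \frac{1}{z + \sqrt{2}}$ ($R{\left(z \right)} = \frac{1}{z + \sqrt{-4 + 6}} = \frac{1}{z + \sqrt{2}}$)
$\frac{1}{-239214} - R{\left(30 \left(-8\right) \right)} = \frac{1}{-239214} - \frac{1}{30 \left(-8\right) + \sqrt{2}} = - \frac{1}{239214} - \frac{1}{-240 + \sqrt{2}}$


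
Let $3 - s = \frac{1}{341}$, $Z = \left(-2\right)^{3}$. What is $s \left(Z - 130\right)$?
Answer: $- \frac{141036}{341} \approx -413.6$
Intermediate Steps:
$Z = -8$
$s = \frac{1022}{341}$ ($s = 3 - \frac{1}{341} = \frac{1022}{341} \approx 2.9971$)
$s \left(Z - 130\right) = \frac{1022 \left(-8 - 130\right)}{341} = \frac{1022}{341} \left(-138\right) = - \frac{141036}{341}$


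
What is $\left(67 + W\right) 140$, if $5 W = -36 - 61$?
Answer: $6664$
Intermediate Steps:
$W = - \frac{97}{5}$ ($W = \frac{-36 - 61}{5} = \frac{1}{5} \left(-97\right) = - \frac{97}{5} \approx -19.4$)
$\left(67 + W\right) 140 = \left(67 - \frac{97}{5}\right) 140 = \frac{238}{5} \cdot 140 = 6664$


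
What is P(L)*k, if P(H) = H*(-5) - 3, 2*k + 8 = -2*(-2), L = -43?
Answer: -424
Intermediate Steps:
k = -2 (k = -4 + (-2*(-2))/2 = -4 + (1/2)*4 = -4 + 2 = -2)
P(H) = -3 - 5*H (P(H) = -5*H - 3 = -3 - 5*H)
P(L)*k = (-3 - 5*(-43))*(-2) = (-3 + 215)*(-2) = 212*(-2) = -424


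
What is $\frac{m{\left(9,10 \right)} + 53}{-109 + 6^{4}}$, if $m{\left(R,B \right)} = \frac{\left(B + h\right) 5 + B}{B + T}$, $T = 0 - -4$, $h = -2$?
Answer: $\frac{396}{8309} \approx 0.047659$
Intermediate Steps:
$T = 4$ ($T = 0 + 4 = 4$)
$m{\left(R,B \right)} = \frac{-10 + 6 B}{4 + B}$ ($m{\left(R,B \right)} = \frac{\left(B - 2\right) 5 + B}{B + 4} = \frac{\left(-2 + B\right) 5 + B}{4 + B} = \frac{\left(-10 + 5 B\right) + B}{4 + B} = \frac{-10 + 6 B}{4 + B}$)
$\frac{m{\left(9,10 \right)} + 53}{-109 + 6^{4}} = \frac{\frac{2 \left(-5 + 3 \cdot 10\right)}{4 + 10} + 53}{-109 + 6^{4}} = \frac{\frac{2 \left(-5 + 30\right)}{14} + 53}{-109 + 1296} = \frac{2 \cdot \frac{1}{14} \cdot 25 + 53}{1187} = \left(\frac{25}{7} + 53\right) \frac{1}{1187} = \frac{396}{7} \cdot \frac{1}{1187} = \frac{396}{8309}$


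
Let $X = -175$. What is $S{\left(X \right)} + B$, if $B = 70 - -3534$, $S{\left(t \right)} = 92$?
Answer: $3696$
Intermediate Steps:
$B = 3604$ ($B = 70 + 3534 = 3604$)
$S{\left(X \right)} + B = 92 + 3604 = 3696$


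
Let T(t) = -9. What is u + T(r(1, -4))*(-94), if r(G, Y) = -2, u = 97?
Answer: 943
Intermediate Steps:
u + T(r(1, -4))*(-94) = 97 - 9*(-94) = 97 + 846 = 943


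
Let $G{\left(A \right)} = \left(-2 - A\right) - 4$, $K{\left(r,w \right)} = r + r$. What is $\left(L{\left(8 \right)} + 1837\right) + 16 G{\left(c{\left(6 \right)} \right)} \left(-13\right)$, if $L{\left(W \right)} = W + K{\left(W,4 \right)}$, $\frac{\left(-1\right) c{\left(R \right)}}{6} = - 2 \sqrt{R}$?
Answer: $3109 + 2496 \sqrt{6} \approx 9222.9$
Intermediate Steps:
$c{\left(R \right)} = 12 \sqrt{R}$ ($c{\left(R \right)} = - 6 \left(- 2 \sqrt{R}\right) = 12 \sqrt{R}$)
$K{\left(r,w \right)} = 2 r$
$G{\left(A \right)} = -6 - A$
$L{\left(W \right)} = 3 W$ ($L{\left(W \right)} = W + 2 W = 3 W$)
$\left(L{\left(8 \right)} + 1837\right) + 16 G{\left(c{\left(6 \right)} \right)} \left(-13\right) = \left(3 \cdot 8 + 1837\right) + 16 \left(-6 - 12 \sqrt{6}\right) \left(-13\right) = \left(24 + 1837\right) + 16 \left(-6 - 12 \sqrt{6}\right) \left(-13\right) = 1861 + \left(-96 - 192 \sqrt{6}\right) \left(-13\right) = 1861 + \left(1248 + 2496 \sqrt{6}\right) = 3109 + 2496 \sqrt{6}$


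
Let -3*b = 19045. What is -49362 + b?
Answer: -167131/3 ≈ -55710.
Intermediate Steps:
b = -19045/3 (b = -⅓*19045 = -19045/3 ≈ -6348.3)
-49362 + b = -49362 - 19045/3 = -167131/3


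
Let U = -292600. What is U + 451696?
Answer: 159096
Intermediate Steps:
U + 451696 = -292600 + 451696 = 159096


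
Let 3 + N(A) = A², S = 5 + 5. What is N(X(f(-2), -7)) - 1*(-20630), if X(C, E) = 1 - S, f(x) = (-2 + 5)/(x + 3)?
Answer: 20708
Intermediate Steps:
S = 10
f(x) = 3/(3 + x)
X(C, E) = -9 (X(C, E) = 1 - 1*10 = 1 - 10 = -9)
N(A) = -3 + A²
N(X(f(-2), -7)) - 1*(-20630) = (-3 + (-9)²) - 1*(-20630) = (-3 + 81) + 20630 = 78 + 20630 = 20708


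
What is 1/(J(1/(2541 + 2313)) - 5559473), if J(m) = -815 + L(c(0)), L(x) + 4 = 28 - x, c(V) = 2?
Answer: -1/5560266 ≈ -1.7985e-7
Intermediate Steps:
L(x) = 24 - x (L(x) = -4 + (28 - x) = 24 - x)
J(m) = -793 (J(m) = -815 + (24 - 1*2) = -815 + (24 - 2) = -815 + 22 = -793)
1/(J(1/(2541 + 2313)) - 5559473) = 1/(-793 - 5559473) = 1/(-5560266) = -1/5560266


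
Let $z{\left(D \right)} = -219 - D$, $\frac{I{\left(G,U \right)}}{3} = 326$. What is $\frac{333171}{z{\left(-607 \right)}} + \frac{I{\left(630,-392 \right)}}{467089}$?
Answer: $\frac{155620888683}{181230532} \approx 858.69$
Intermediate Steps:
$I{\left(G,U \right)} = 978$ ($I{\left(G,U \right)} = 3 \cdot 326 = 978$)
$\frac{333171}{z{\left(-607 \right)}} + \frac{I{\left(630,-392 \right)}}{467089} = \frac{333171}{-219 - -607} + \frac{978}{467089} = \frac{333171}{-219 + 607} + 978 \cdot \frac{1}{467089} = \frac{333171}{388} + \frac{978}{467089} = \frac{155620888683}{181230532}$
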